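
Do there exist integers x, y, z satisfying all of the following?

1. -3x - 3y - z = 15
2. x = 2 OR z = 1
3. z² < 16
Yes

Take x = 2, y = -6, z = -3. Substituting into each constraint:
  (1) -3(2) - 3(-6) + 3 = 15 ✓
  (2) x = 2, target 2 ✓ (first branch holds)
  (3) z² = (-3)² = 9, and 9 < 16 ✓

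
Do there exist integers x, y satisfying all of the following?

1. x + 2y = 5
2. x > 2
Yes

Take x = 5, y = 0. Substituting into each constraint:
  (1) 5 + 2(0) = 5 ✓
  (2) 5 > 2 ✓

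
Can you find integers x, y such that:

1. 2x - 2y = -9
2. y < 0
No

Even the single constraint (2x - 2y = -9) is infeasible over the integers.

  - 2x - 2y = -9: every term on the left is divisible by 2, so the LHS ≡ 0 (mod 2), but the RHS -9 is not — no integer solution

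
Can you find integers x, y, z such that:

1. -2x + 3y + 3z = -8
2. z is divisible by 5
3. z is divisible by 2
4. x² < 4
Yes

Take x = 1, y = -2, z = 0. Substituting into each constraint:
  (1) -2(1) + 3(-2) + 3(0) = -8 ✓
  (2) 0 = 5 × 0, remainder 0 ✓
  (3) 0 = 2 × 0, remainder 0 ✓
  (4) x² = (1)² = 1, and 1 < 4 ✓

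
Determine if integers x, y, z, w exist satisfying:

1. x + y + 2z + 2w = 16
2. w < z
Yes

Take x = 0, y = 14, z = 1, w = 0. Substituting into each constraint:
  (1) 0 + 14 + 2(1) + 2(0) = 16 ✓
  (2) 0 < 1 ✓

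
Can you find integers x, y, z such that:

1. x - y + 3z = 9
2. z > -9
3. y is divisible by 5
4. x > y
Yes

Take x = 3, y = 0, z = 2. Substituting into each constraint:
  (1) 3 + 0 + 3(2) = 9 ✓
  (2) 2 > -9 ✓
  (3) 0 = 5 × 0, remainder 0 ✓
  (4) 3 > 0 ✓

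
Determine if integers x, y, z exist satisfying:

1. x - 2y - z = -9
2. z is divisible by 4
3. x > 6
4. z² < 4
Yes

Take x = 7, y = 8, z = 0. Substituting into each constraint:
  (1) 7 - 2(8) + 0 = -9 ✓
  (2) 0 = 4 × 0, remainder 0 ✓
  (3) 7 > 6 ✓
  (4) z² = (0)² = 0, and 0 < 4 ✓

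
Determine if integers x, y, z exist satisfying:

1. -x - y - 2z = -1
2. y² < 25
Yes

Take x = 1, y = 0, z = 0. Substituting into each constraint:
  (1) (-1) + 0 - 2(0) = -1 ✓
  (2) y² = (0)² = 0, and 0 < 25 ✓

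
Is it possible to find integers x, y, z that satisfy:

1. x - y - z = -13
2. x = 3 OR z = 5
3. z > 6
Yes

Take x = 3, y = 0, z = 16. Substituting into each constraint:
  (1) 3 + 0 + (-16) = -13 ✓
  (2) x = 3, target 3 ✓ (first branch holds)
  (3) 16 > 6 ✓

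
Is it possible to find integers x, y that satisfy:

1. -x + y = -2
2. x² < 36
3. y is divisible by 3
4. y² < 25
Yes

Take x = 2, y = 0. Substituting into each constraint:
  (1) (-2) + 0 = -2 ✓
  (2) x² = (2)² = 4, and 4 < 36 ✓
  (3) 0 = 3 × 0, remainder 0 ✓
  (4) y² = (0)² = 0, and 0 < 25 ✓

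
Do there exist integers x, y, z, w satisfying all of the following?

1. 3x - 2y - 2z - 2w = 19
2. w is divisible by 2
Yes

Take x = 7, y = 0, z = 1, w = 0. Substituting into each constraint:
  (1) 3(7) - 2(0) - 2(1) - 2(0) = 19 ✓
  (2) 0 = 2 × 0, remainder 0 ✓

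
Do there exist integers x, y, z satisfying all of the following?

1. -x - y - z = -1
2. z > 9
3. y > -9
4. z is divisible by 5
Yes

Take x = -1, y = -8, z = 10. Substituting into each constraint:
  (1) 1 + 8 + (-10) = -1 ✓
  (2) 10 > 9 ✓
  (3) -8 > -9 ✓
  (4) 10 = 5 × 2, remainder 0 ✓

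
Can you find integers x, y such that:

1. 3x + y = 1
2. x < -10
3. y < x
No

The full constraint system is jointly infeasible over the integers. Each constraint and what it forces:

  - 3x + y = 1: is a linear equation tying the variables together
  - x < -10: bounds one variable relative to a constant
  - y < x: bounds one variable relative to another variable

Propagating the comparison: y < x and x ≤ -11 give y ≤ -12. Range argument: with x ∈ [−∞, -11], y ∈ [−∞, -12], the left side of the equation is at most -45, but the right side is 1 > -45. No integer solution exists.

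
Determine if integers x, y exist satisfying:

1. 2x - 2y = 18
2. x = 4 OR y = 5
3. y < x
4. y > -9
Yes

Take x = 4, y = -5. Substituting into each constraint:
  (1) 2(4) - 2(-5) = 18 ✓
  (2) x = 4, target 4 ✓ (first branch holds)
  (3) -5 < 4 ✓
  (4) -5 > -9 ✓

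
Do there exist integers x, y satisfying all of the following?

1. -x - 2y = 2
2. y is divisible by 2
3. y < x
Yes

Take x = 2, y = -2. Substituting into each constraint:
  (1) (-2) - 2(-2) = 2 ✓
  (2) -2 = 2 × -1, remainder 0 ✓
  (3) -2 < 2 ✓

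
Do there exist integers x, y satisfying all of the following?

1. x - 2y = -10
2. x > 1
Yes

Take x = 2, y = 6. Substituting into each constraint:
  (1) 2 - 2(6) = -10 ✓
  (2) 2 > 1 ✓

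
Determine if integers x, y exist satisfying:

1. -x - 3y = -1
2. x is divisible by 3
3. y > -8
No

A contradictory subset is {-x - 3y = -1, x is divisible by 3}. No integer assignment can satisfy these jointly:

  - -x - 3y = -1: is a linear equation tying the variables together
  - x is divisible by 3: restricts x to multiples of 3

Modular obstruction: writing x = 3x', every remaining term of the linear equation is divisible by 3, so the left side is ≡ 0 (mod 3); but the right side -1 ≡ 2 (mod 3). No integers can satisfy it.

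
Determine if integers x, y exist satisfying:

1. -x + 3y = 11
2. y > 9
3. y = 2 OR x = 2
No

The full constraint system is jointly infeasible over the integers. Each constraint and what it forces:

  - -x + 3y = 11: is a linear equation tying the variables together
  - y > 9: bounds one variable relative to a constant
  - y = 2 OR x = 2: forces a choice: either y = 2 or x = 2

Split on the disjunction (y = 2 OR x = 2):
  • If y = 2: this contradicts the bound y ≥ 10.
  • If x = 2: with x = 2, every remaining term of the linear equation is divisible by 3, so the left side is ≡ 0 (mod 3); but the right side 13 ≡ 1 (mod 3). No integers can satisfy it.
Both branches are infeasible, so the system has no integer solution.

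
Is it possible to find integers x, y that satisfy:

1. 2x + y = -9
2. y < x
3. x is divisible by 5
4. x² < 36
Yes

Take x = 0, y = -9. Substituting into each constraint:
  (1) 2(0) + (-9) = -9 ✓
  (2) -9 < 0 ✓
  (3) 0 = 5 × 0, remainder 0 ✓
  (4) x² = (0)² = 0, and 0 < 36 ✓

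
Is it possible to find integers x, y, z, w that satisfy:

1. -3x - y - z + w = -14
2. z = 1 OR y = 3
Yes

Take x = 0, y = 3, z = 11, w = 0. Substituting into each constraint:
  (1) -3(0) + (-3) + (-11) + 0 = -14 ✓
  (2) y = 3, target 3 ✓ (second branch holds)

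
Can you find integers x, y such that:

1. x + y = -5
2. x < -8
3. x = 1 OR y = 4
Yes

Take x = -9, y = 4. Substituting into each constraint:
  (1) (-9) + 4 = -5 ✓
  (2) -9 < -8 ✓
  (3) y = 4, target 4 ✓ (second branch holds)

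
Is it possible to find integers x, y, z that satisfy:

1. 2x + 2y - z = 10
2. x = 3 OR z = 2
Yes

Take x = 3, y = 2, z = 0. Substituting into each constraint:
  (1) 2(3) + 2(2) + 0 = 10 ✓
  (2) x = 3, target 3 ✓ (first branch holds)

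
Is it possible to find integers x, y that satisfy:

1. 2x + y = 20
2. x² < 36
Yes

Take x = 0, y = 20. Substituting into each constraint:
  (1) 2(0) + 20 = 20 ✓
  (2) x² = (0)² = 0, and 0 < 36 ✓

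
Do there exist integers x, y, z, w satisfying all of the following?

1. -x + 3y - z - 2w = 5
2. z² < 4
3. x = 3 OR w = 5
Yes

Take x = 3, y = 0, z = 0, w = -4. Substituting into each constraint:
  (1) (-3) + 3(0) + 0 - 2(-4) = 5 ✓
  (2) z² = (0)² = 0, and 0 < 4 ✓
  (3) x = 3, target 3 ✓ (first branch holds)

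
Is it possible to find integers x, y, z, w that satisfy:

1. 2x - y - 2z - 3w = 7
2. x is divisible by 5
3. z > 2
Yes

Take x = 0, y = -13, z = 3, w = 0. Substituting into each constraint:
  (1) 2(0) + 13 - 2(3) - 3(0) = 7 ✓
  (2) 0 = 5 × 0, remainder 0 ✓
  (3) 3 > 2 ✓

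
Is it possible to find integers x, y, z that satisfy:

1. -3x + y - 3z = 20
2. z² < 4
Yes

Take x = -6, y = 2, z = 0. Substituting into each constraint:
  (1) -3(-6) + 2 - 3(0) = 20 ✓
  (2) z² = (0)² = 0, and 0 < 4 ✓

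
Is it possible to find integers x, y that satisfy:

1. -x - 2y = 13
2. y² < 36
Yes

Take x = -13, y = 0. Substituting into each constraint:
  (1) 13 - 2(0) = 13 ✓
  (2) y² = (0)² = 0, and 0 < 36 ✓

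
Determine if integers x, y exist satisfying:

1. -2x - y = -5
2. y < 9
Yes

Take x = 0, y = 5. Substituting into each constraint:
  (1) -2(0) + (-5) = -5 ✓
  (2) 5 < 9 ✓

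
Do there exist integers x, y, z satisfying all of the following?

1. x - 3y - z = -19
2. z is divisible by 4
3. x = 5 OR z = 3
Yes

Take x = 5, y = 8, z = 0. Substituting into each constraint:
  (1) 5 - 3(8) + 0 = -19 ✓
  (2) 0 = 4 × 0, remainder 0 ✓
  (3) x = 5, target 5 ✓ (first branch holds)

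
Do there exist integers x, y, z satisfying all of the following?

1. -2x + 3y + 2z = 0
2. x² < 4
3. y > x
Yes

Take x = -1, y = 0, z = -1. Substituting into each constraint:
  (1) -2(-1) + 3(0) + 2(-1) = 0 ✓
  (2) x² = (-1)² = 1, and 1 < 4 ✓
  (3) 0 > -1 ✓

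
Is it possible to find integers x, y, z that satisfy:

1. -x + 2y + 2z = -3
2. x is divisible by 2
No

The full constraint system is jointly infeasible over the integers. Each constraint and what it forces:

  - -x + 2y + 2z = -3: is a linear equation tying the variables together
  - x is divisible by 2: restricts x to multiples of 2

Modular obstruction: writing x = 2x', every remaining term of the linear equation is divisible by 2, so the left side is ≡ 0 (mod 2); but the right side -3 ≡ 1 (mod 2). No integers can satisfy it.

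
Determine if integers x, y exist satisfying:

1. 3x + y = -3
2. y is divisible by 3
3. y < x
Yes

Take x = 0, y = -3. Substituting into each constraint:
  (1) 3(0) + (-3) = -3 ✓
  (2) -3 = 3 × -1, remainder 0 ✓
  (3) -3 < 0 ✓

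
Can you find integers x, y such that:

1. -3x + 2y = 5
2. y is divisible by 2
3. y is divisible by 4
Yes

Take x = 1, y = 4. Substituting into each constraint:
  (1) -3(1) + 2(4) = 5 ✓
  (2) 4 = 2 × 2, remainder 0 ✓
  (3) 4 = 4 × 1, remainder 0 ✓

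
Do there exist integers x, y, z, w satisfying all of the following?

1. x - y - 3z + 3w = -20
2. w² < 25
Yes

Take x = -20, y = 0, z = 0, w = 0. Substituting into each constraint:
  (1) (-20) + 0 - 3(0) + 3(0) = -20 ✓
  (2) w² = (0)² = 0, and 0 < 25 ✓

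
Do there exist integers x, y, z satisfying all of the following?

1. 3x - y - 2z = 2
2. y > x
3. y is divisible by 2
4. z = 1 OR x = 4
Yes

Take x = 4, y = 10, z = 0. Substituting into each constraint:
  (1) 3(4) + (-10) - 2(0) = 2 ✓
  (2) 10 > 4 ✓
  (3) 10 = 2 × 5, remainder 0 ✓
  (4) x = 4, target 4 ✓ (second branch holds)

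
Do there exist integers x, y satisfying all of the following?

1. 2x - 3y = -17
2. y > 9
Yes

Take x = 8, y = 11. Substituting into each constraint:
  (1) 2(8) - 3(11) = -17 ✓
  (2) 11 > 9 ✓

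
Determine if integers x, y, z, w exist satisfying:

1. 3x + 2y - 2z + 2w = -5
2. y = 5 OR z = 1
Yes

Take x = -5, y = 6, z = 1, w = 0. Substituting into each constraint:
  (1) 3(-5) + 2(6) - 2(1) + 2(0) = -5 ✓
  (2) z = 1, target 1 ✓ (second branch holds)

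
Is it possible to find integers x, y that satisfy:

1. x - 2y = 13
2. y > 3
Yes

Take x = 21, y = 4. Substituting into each constraint:
  (1) 21 - 2(4) = 13 ✓
  (2) 4 > 3 ✓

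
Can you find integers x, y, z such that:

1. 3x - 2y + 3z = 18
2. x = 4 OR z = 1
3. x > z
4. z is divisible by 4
Yes

Take x = 4, y = -3, z = 0. Substituting into each constraint:
  (1) 3(4) - 2(-3) + 3(0) = 18 ✓
  (2) x = 4, target 4 ✓ (first branch holds)
  (3) 4 > 0 ✓
  (4) 0 = 4 × 0, remainder 0 ✓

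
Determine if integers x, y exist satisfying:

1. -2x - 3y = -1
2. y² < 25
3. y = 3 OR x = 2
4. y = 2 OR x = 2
Yes

Take x = 2, y = -1. Substituting into each constraint:
  (1) -2(2) - 3(-1) = -1 ✓
  (2) y² = (-1)² = 1, and 1 < 25 ✓
  (3) x = 2, target 2 ✓ (second branch holds)
  (4) x = 2, target 2 ✓ (second branch holds)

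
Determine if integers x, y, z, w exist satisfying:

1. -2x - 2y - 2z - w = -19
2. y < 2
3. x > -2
Yes

Take x = 9, y = 1, z = 0, w = -1. Substituting into each constraint:
  (1) -2(9) - 2(1) - 2(0) + 1 = -19 ✓
  (2) 1 < 2 ✓
  (3) 9 > -2 ✓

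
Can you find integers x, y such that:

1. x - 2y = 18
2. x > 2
Yes

Take x = 18, y = 0. Substituting into each constraint:
  (1) 18 - 2(0) = 18 ✓
  (2) 18 > 2 ✓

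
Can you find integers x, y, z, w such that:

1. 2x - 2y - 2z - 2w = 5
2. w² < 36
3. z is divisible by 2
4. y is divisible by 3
No

Even the single constraint (2x - 2y - 2z - 2w = 5) is infeasible over the integers.

  - 2x - 2y - 2z - 2w = 5: every term on the left is divisible by 2, so the LHS ≡ 0 (mod 2), but the RHS 5 is not — no integer solution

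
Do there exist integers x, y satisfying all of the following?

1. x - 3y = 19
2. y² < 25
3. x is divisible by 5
Yes

Take x = 25, y = 2. Substituting into each constraint:
  (1) 25 - 3(2) = 19 ✓
  (2) y² = (2)² = 4, and 4 < 25 ✓
  (3) 25 = 5 × 5, remainder 0 ✓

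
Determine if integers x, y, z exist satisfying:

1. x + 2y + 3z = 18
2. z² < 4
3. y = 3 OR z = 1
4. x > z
Yes

Take x = 11, y = 2, z = 1. Substituting into each constraint:
  (1) 11 + 2(2) + 3(1) = 18 ✓
  (2) z² = (1)² = 1, and 1 < 4 ✓
  (3) z = 1, target 1 ✓ (second branch holds)
  (4) 11 > 1 ✓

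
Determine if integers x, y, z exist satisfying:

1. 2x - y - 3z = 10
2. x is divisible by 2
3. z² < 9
Yes

Take x = 0, y = -7, z = -1. Substituting into each constraint:
  (1) 2(0) + 7 - 3(-1) = 10 ✓
  (2) 0 = 2 × 0, remainder 0 ✓
  (3) z² = (-1)² = 1, and 1 < 9 ✓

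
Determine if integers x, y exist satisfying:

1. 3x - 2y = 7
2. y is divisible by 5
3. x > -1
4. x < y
Yes

Take x = 9, y = 10. Substituting into each constraint:
  (1) 3(9) - 2(10) = 7 ✓
  (2) 10 = 5 × 2, remainder 0 ✓
  (3) 9 > -1 ✓
  (4) 9 < 10 ✓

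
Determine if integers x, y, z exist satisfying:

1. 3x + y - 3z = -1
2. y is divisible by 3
No

The full constraint system is jointly infeasible over the integers. Each constraint and what it forces:

  - 3x + y - 3z = -1: is a linear equation tying the variables together
  - y is divisible by 3: restricts y to multiples of 3

Modular obstruction: writing y = 3y', every remaining term of the linear equation is divisible by 3, so the left side is ≡ 0 (mod 3); but the right side -1 ≡ 2 (mod 3). No integers can satisfy it.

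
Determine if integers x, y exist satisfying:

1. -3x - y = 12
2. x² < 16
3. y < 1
Yes

Take x = 0, y = -12. Substituting into each constraint:
  (1) -3(0) + 12 = 12 ✓
  (2) x² = (0)² = 0, and 0 < 16 ✓
  (3) -12 < 1 ✓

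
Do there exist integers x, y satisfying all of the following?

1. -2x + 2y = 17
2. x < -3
No

Even the single constraint (-2x + 2y = 17) is infeasible over the integers.

  - -2x + 2y = 17: every term on the left is divisible by 2, so the LHS ≡ 0 (mod 2), but the RHS 17 is not — no integer solution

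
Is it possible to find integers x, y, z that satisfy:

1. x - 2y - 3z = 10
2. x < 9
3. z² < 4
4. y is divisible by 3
Yes

Take x = 7, y = 0, z = -1. Substituting into each constraint:
  (1) 7 - 2(0) - 3(-1) = 10 ✓
  (2) 7 < 9 ✓
  (3) z² = (-1)² = 1, and 1 < 4 ✓
  (4) 0 = 3 × 0, remainder 0 ✓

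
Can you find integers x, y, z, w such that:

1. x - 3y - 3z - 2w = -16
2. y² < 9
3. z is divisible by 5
Yes

Take x = 0, y = 2, z = 0, w = 5. Substituting into each constraint:
  (1) 0 - 3(2) - 3(0) - 2(5) = -16 ✓
  (2) y² = (2)² = 4, and 4 < 9 ✓
  (3) 0 = 5 × 0, remainder 0 ✓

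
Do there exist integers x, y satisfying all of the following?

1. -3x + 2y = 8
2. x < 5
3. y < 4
Yes

Take x = -2, y = 1. Substituting into each constraint:
  (1) -3(-2) + 2(1) = 8 ✓
  (2) -2 < 5 ✓
  (3) 1 < 4 ✓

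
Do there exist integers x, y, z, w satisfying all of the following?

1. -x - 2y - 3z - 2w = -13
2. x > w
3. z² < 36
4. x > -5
Yes

Take x = 1, y = 0, z = 4, w = 0. Substituting into each constraint:
  (1) (-1) - 2(0) - 3(4) - 2(0) = -13 ✓
  (2) 1 > 0 ✓
  (3) z² = (4)² = 16, and 16 < 36 ✓
  (4) 1 > -5 ✓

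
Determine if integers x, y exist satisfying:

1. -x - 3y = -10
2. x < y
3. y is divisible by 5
Yes

Take x = -5, y = 5. Substituting into each constraint:
  (1) 5 - 3(5) = -10 ✓
  (2) -5 < 5 ✓
  (3) 5 = 5 × 1, remainder 0 ✓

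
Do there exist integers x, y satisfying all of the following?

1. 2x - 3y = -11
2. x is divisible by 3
No

The full constraint system is jointly infeasible over the integers. Each constraint and what it forces:

  - 2x - 3y = -11: is a linear equation tying the variables together
  - x is divisible by 3: restricts x to multiples of 3

Modular obstruction: writing x = 3x', every remaining term of the linear equation is divisible by 3, so the left side is ≡ 0 (mod 3); but the right side -11 ≡ 1 (mod 3). No integers can satisfy it.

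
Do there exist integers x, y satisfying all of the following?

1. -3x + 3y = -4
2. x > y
No

Even the single constraint (-3x + 3y = -4) is infeasible over the integers.

  - -3x + 3y = -4: every term on the left is divisible by 3, so the LHS ≡ 0 (mod 3), but the RHS -4 is not — no integer solution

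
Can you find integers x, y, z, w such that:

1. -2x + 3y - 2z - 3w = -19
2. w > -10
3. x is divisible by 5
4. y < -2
Yes

Take x = 0, y = -5, z = 2, w = 0. Substituting into each constraint:
  (1) -2(0) + 3(-5) - 2(2) - 3(0) = -19 ✓
  (2) 0 > -10 ✓
  (3) 0 = 5 × 0, remainder 0 ✓
  (4) -5 < -2 ✓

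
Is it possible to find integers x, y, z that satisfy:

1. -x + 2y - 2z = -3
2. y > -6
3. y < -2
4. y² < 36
Yes

Take x = -3, y = -3, z = 0. Substituting into each constraint:
  (1) 3 + 2(-3) - 2(0) = -3 ✓
  (2) -3 > -6 ✓
  (3) -3 < -2 ✓
  (4) y² = (-3)² = 9, and 9 < 36 ✓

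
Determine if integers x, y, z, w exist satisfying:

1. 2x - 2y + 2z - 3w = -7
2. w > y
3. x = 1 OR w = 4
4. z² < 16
Yes

Take x = 1, y = 0, z = -3, w = 1. Substituting into each constraint:
  (1) 2(1) - 2(0) + 2(-3) - 3(1) = -7 ✓
  (2) 1 > 0 ✓
  (3) x = 1, target 1 ✓ (first branch holds)
  (4) z² = (-3)² = 9, and 9 < 16 ✓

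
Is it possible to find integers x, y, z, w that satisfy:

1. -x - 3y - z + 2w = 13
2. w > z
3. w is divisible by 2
Yes

Take x = 0, y = -4, z = -1, w = 0. Substituting into each constraint:
  (1) 0 - 3(-4) + 1 + 2(0) = 13 ✓
  (2) 0 > -1 ✓
  (3) 0 = 2 × 0, remainder 0 ✓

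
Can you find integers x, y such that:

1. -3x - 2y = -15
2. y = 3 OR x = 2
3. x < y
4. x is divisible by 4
No

A contradictory subset is {-3x - 2y = -15, y = 3 OR x = 2, x < y}. No integer assignment can satisfy these jointly:

  - -3x - 2y = -15: is a linear equation tying the variables together
  - y = 3 OR x = 2: forces a choice: either y = 3 or x = 2
  - x < y: bounds one variable relative to another variable

Split on the disjunction (y = 3 OR x = 2):
  • If y = 3: the equation forces x = 3, giving (y, x) = (3, 3), which violates y > x.
  • If x = 2: with x = 2, every remaining term of the linear equation is divisible by 2, so the left side is ≡ 0 (mod 2); but the right side -9 ≡ 1 (mod 2). No integers can satisfy it.
Both branches are infeasible, so the system has no integer solution.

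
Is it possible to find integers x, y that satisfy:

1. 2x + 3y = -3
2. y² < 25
Yes

Take x = 0, y = -1. Substituting into each constraint:
  (1) 2(0) + 3(-1) = -3 ✓
  (2) y² = (-1)² = 1, and 1 < 25 ✓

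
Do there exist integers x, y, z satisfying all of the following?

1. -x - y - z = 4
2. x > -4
Yes

Take x = 0, y = 0, z = -4. Substituting into each constraint:
  (1) 0 + 0 + 4 = 4 ✓
  (2) 0 > -4 ✓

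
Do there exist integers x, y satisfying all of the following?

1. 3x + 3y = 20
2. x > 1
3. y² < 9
No

Even the single constraint (3x + 3y = 20) is infeasible over the integers.

  - 3x + 3y = 20: every term on the left is divisible by 3, so the LHS ≡ 0 (mod 3), but the RHS 20 is not — no integer solution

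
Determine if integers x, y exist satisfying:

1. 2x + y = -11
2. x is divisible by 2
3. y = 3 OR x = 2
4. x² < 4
No

The full constraint system is jointly infeasible over the integers. Each constraint and what it forces:

  - 2x + y = -11: is a linear equation tying the variables together
  - x is divisible by 2: restricts x to multiples of 2
  - y = 3 OR x = 2: forces a choice: either y = 3 or x = 2
  - x² < 4: restricts x to |x| ≤ 1

Split on the disjunction (y = 3 OR x = 2):
  • If y = 3: with y = 3, writing x = 2x', every remaining term of the linear equation is divisible by 4, so the left side is ≡ 0 (mod 4); but the right side -14 ≡ 2 (mod 4). No integers can satisfy it.
  • If x = 2: this contradicts x² < 4, which requires |x| ≤ 1.
Both branches are infeasible, so the system has no integer solution.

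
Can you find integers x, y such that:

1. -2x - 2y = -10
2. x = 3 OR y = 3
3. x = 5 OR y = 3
Yes

Take x = 2, y = 3. Substituting into each constraint:
  (1) -2(2) - 2(3) = -10 ✓
  (2) y = 3, target 3 ✓ (second branch holds)
  (3) y = 3, target 3 ✓ (second branch holds)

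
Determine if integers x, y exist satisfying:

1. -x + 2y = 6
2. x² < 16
Yes

Take x = 0, y = 3. Substituting into each constraint:
  (1) 0 + 2(3) = 6 ✓
  (2) x² = (0)² = 0, and 0 < 16 ✓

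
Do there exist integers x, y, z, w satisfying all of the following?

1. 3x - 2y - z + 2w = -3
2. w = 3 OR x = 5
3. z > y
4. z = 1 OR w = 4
Yes

Take x = -4, y = -2, z = 1, w = 3. Substituting into each constraint:
  (1) 3(-4) - 2(-2) + (-1) + 2(3) = -3 ✓
  (2) w = 3, target 3 ✓ (first branch holds)
  (3) 1 > -2 ✓
  (4) z = 1, target 1 ✓ (first branch holds)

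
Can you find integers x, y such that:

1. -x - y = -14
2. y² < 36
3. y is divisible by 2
Yes

Take x = 14, y = 0. Substituting into each constraint:
  (1) (-14) + 0 = -14 ✓
  (2) y² = (0)² = 0, and 0 < 36 ✓
  (3) 0 = 2 × 0, remainder 0 ✓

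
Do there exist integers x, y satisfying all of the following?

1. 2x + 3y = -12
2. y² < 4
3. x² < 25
No

The full constraint system is jointly infeasible over the integers. Each constraint and what it forces:

  - 2x + 3y = -12: is a linear equation tying the variables together
  - y² < 4: restricts y to |y| ≤ 1
  - x² < 25: restricts x to |x| ≤ 4

Range argument: with x ∈ [-4, 4], y ∈ [-1, 1], the left side of the equation is at least -11, but the right side is -12 < -11. No integer solution exists.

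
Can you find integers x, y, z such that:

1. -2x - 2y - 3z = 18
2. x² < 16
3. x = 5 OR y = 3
Yes

Take x = 3, y = 3, z = -10. Substituting into each constraint:
  (1) -2(3) - 2(3) - 3(-10) = 18 ✓
  (2) x² = (3)² = 9, and 9 < 16 ✓
  (3) y = 3, target 3 ✓ (second branch holds)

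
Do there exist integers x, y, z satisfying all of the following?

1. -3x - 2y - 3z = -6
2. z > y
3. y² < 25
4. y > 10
No

A contradictory subset is {y² < 25, y > 10}. No integer assignment can satisfy these jointly:

  - y² < 25: restricts y to |y| ≤ 4
  - y > 10: bounds one variable relative to a constant

Direct contradiction: the bounds on y require y ≥ 11 and y ≤ 4 simultaneously, which is empty.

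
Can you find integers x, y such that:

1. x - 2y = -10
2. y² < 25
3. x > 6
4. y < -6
No

A contradictory subset is {x - 2y = -10, x > 6, y < -6}. No integer assignment can satisfy these jointly:

  - x - 2y = -10: is a linear equation tying the variables together
  - x > 6: bounds one variable relative to a constant
  - y < -6: bounds one variable relative to a constant

Range argument: with x ∈ [7, ∞], y ∈ [−∞, -7], the left side of the equation is at least 21, but the right side is -10 < 21. No integer solution exists.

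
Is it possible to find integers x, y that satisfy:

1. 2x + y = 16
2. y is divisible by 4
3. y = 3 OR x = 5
No

The full constraint system is jointly infeasible over the integers. Each constraint and what it forces:

  - 2x + y = 16: is a linear equation tying the variables together
  - y is divisible by 4: restricts y to multiples of 4
  - y = 3 OR x = 5: forces a choice: either y = 3 or x = 5

Split on the disjunction (y = 3 OR x = 5):
  • If y = 3: this contradicts the divisibility constraint — 3 is not a multiple of 4.
  • If x = 5: with x = 5, writing y = 4y', every remaining term of the linear equation is divisible by 4, so the left side is ≡ 0 (mod 4); but the right side 6 ≡ 2 (mod 4). No integers can satisfy it.
Both branches are infeasible, so the system has no integer solution.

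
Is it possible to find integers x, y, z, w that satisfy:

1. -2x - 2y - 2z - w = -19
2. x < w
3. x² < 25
Yes

Take x = 0, y = 0, z = 9, w = 1. Substituting into each constraint:
  (1) -2(0) - 2(0) - 2(9) + (-1) = -19 ✓
  (2) 0 < 1 ✓
  (3) x² = (0)² = 0, and 0 < 25 ✓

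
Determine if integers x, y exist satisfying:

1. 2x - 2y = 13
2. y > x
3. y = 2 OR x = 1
No

Even the single constraint (2x - 2y = 13) is infeasible over the integers.

  - 2x - 2y = 13: every term on the left is divisible by 2, so the LHS ≡ 0 (mod 2), but the RHS 13 is not — no integer solution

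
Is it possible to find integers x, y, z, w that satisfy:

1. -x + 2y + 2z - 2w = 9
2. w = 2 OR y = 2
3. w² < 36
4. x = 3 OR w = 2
Yes

Take x = -13, y = 0, z = 0, w = 2. Substituting into each constraint:
  (1) 13 + 2(0) + 2(0) - 2(2) = 9 ✓
  (2) w = 2, target 2 ✓ (first branch holds)
  (3) w² = (2)² = 4, and 4 < 36 ✓
  (4) w = 2, target 2 ✓ (second branch holds)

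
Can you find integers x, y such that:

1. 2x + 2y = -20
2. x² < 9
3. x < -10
No

A contradictory subset is {x² < 9, x < -10}. No integer assignment can satisfy these jointly:

  - x² < 9: restricts x to |x| ≤ 2
  - x < -10: bounds one variable relative to a constant

Direct contradiction: the bounds on x require x ≥ -2 and x ≤ -11 simultaneously, which is empty.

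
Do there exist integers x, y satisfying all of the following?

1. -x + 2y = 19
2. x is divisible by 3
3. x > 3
Yes

Take x = 9, y = 14. Substituting into each constraint:
  (1) (-9) + 2(14) = 19 ✓
  (2) 9 = 3 × 3, remainder 0 ✓
  (3) 9 > 3 ✓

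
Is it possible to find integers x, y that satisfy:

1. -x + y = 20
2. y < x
No

The full constraint system is jointly infeasible over the integers. Each constraint and what it forces:

  - -x + y = 20: is a linear equation tying the variables together
  - y < x: bounds one variable relative to another variable

From the equation, x − y = -20, i.e. x − y = -20; but x > y requires x − y ≥ 1. Contradiction.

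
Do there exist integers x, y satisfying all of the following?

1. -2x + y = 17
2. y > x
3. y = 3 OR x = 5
Yes

Take x = 5, y = 27. Substituting into each constraint:
  (1) -2(5) + 27 = 17 ✓
  (2) 27 > 5 ✓
  (3) x = 5, target 5 ✓ (second branch holds)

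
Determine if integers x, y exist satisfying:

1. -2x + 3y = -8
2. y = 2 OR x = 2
Yes

Take x = 7, y = 2. Substituting into each constraint:
  (1) -2(7) + 3(2) = -8 ✓
  (2) y = 2, target 2 ✓ (first branch holds)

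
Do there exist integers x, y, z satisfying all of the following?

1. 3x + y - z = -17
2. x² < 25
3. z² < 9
Yes

Take x = 0, y = -17, z = 0. Substituting into each constraint:
  (1) 3(0) + (-17) + 0 = -17 ✓
  (2) x² = (0)² = 0, and 0 < 25 ✓
  (3) z² = (0)² = 0, and 0 < 9 ✓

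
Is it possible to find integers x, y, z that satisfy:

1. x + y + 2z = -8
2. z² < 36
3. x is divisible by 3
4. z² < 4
Yes

Take x = 0, y = -10, z = 1. Substituting into each constraint:
  (1) 0 + (-10) + 2(1) = -8 ✓
  (2) z² = (1)² = 1, and 1 < 36 ✓
  (3) 0 = 3 × 0, remainder 0 ✓
  (4) z² = (1)² = 1, and 1 < 4 ✓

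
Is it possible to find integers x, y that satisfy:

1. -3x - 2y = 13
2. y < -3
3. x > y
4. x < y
No

A contradictory subset is {x > y, x < y}. No integer assignment can satisfy these jointly:

  - x > y: bounds one variable relative to another variable
  - x < y: bounds one variable relative to another variable

Direct contradiction: x > y and y > x cannot both hold.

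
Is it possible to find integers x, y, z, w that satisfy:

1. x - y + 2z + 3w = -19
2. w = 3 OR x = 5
Yes

Take x = 0, y = 28, z = 0, w = 3. Substituting into each constraint:
  (1) 0 + (-28) + 2(0) + 3(3) = -19 ✓
  (2) w = 3, target 3 ✓ (first branch holds)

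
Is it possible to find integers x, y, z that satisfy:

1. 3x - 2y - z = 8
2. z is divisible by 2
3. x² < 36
Yes

Take x = 0, y = -4, z = 0. Substituting into each constraint:
  (1) 3(0) - 2(-4) + 0 = 8 ✓
  (2) 0 = 2 × 0, remainder 0 ✓
  (3) x² = (0)² = 0, and 0 < 36 ✓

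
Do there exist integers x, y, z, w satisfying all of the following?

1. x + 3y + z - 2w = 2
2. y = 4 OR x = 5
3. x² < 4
Yes

Take x = 0, y = 4, z = -10, w = 0. Substituting into each constraint:
  (1) 0 + 3(4) + (-10) - 2(0) = 2 ✓
  (2) y = 4, target 4 ✓ (first branch holds)
  (3) x² = (0)² = 0, and 0 < 4 ✓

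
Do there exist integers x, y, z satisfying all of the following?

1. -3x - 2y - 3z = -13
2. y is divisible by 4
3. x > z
Yes

Take x = 0, y = 8, z = -1. Substituting into each constraint:
  (1) -3(0) - 2(8) - 3(-1) = -13 ✓
  (2) 8 = 4 × 2, remainder 0 ✓
  (3) 0 > -1 ✓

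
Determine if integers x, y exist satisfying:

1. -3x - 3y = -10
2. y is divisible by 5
No

Even the single constraint (-3x - 3y = -10) is infeasible over the integers.

  - -3x - 3y = -10: every term on the left is divisible by 3, so the LHS ≡ 0 (mod 3), but the RHS -10 is not — no integer solution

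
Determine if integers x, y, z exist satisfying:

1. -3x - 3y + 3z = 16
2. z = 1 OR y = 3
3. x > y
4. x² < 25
No

Even the single constraint (-3x - 3y + 3z = 16) is infeasible over the integers.

  - -3x - 3y + 3z = 16: every term on the left is divisible by 3, so the LHS ≡ 0 (mod 3), but the RHS 16 is not — no integer solution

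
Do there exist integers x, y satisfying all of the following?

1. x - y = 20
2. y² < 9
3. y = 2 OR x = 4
Yes

Take x = 22, y = 2. Substituting into each constraint:
  (1) 22 + (-2) = 20 ✓
  (2) y² = (2)² = 4, and 4 < 9 ✓
  (3) y = 2, target 2 ✓ (first branch holds)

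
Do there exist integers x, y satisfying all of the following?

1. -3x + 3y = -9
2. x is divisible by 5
Yes

Take x = 0, y = -3. Substituting into each constraint:
  (1) -3(0) + 3(-3) = -9 ✓
  (2) 0 = 5 × 0, remainder 0 ✓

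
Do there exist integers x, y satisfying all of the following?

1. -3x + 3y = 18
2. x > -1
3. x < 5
Yes

Take x = 0, y = 6. Substituting into each constraint:
  (1) -3(0) + 3(6) = 18 ✓
  (2) 0 > -1 ✓
  (3) 0 < 5 ✓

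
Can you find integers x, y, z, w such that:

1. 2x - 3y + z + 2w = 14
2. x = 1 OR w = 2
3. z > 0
Yes

Take x = 0, y = 0, z = 10, w = 2. Substituting into each constraint:
  (1) 2(0) - 3(0) + 10 + 2(2) = 14 ✓
  (2) w = 2, target 2 ✓ (second branch holds)
  (3) 10 > 0 ✓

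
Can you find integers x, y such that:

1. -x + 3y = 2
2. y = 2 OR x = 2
Yes

Take x = 4, y = 2. Substituting into each constraint:
  (1) (-4) + 3(2) = 2 ✓
  (2) y = 2, target 2 ✓ (first branch holds)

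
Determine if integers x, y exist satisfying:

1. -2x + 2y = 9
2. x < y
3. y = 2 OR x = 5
No

Even the single constraint (-2x + 2y = 9) is infeasible over the integers.

  - -2x + 2y = 9: every term on the left is divisible by 2, so the LHS ≡ 0 (mod 2), but the RHS 9 is not — no integer solution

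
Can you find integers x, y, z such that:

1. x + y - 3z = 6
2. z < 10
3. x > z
Yes

Take x = 1, y = 5, z = 0. Substituting into each constraint:
  (1) 1 + 5 - 3(0) = 6 ✓
  (2) 0 < 10 ✓
  (3) 1 > 0 ✓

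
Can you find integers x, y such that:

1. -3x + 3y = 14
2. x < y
No

Even the single constraint (-3x + 3y = 14) is infeasible over the integers.

  - -3x + 3y = 14: every term on the left is divisible by 3, so the LHS ≡ 0 (mod 3), but the RHS 14 is not — no integer solution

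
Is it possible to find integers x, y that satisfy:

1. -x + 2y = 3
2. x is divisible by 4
No

The full constraint system is jointly infeasible over the integers. Each constraint and what it forces:

  - -x + 2y = 3: is a linear equation tying the variables together
  - x is divisible by 4: restricts x to multiples of 4

Modular obstruction: writing x = 4x', every remaining term of the linear equation is divisible by 2, so the left side is ≡ 0 (mod 2); but the right side 3 ≡ 1 (mod 2). No integers can satisfy it.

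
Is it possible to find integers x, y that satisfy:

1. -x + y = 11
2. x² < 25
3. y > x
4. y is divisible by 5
Yes

Take x = 4, y = 15. Substituting into each constraint:
  (1) (-4) + 15 = 11 ✓
  (2) x² = (4)² = 16, and 16 < 25 ✓
  (3) 15 > 4 ✓
  (4) 15 = 5 × 3, remainder 0 ✓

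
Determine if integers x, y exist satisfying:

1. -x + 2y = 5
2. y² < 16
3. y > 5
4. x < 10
No

A contradictory subset is {y² < 16, y > 5}. No integer assignment can satisfy these jointly:

  - y² < 16: restricts y to |y| ≤ 3
  - y > 5: bounds one variable relative to a constant

Direct contradiction: the bounds on y require y ≥ 6 and y ≤ 3 simultaneously, which is empty.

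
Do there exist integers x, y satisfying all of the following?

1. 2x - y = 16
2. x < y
Yes

Take x = 17, y = 18. Substituting into each constraint:
  (1) 2(17) + (-18) = 16 ✓
  (2) 17 < 18 ✓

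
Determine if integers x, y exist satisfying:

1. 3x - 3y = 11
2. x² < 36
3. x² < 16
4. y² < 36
No

Even the single constraint (3x - 3y = 11) is infeasible over the integers.

  - 3x - 3y = 11: every term on the left is divisible by 3, so the LHS ≡ 0 (mod 3), but the RHS 11 is not — no integer solution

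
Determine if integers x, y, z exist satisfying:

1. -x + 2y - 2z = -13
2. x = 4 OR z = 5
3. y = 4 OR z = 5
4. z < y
Yes

Take x = 15, y = 6, z = 5. Substituting into each constraint:
  (1) (-15) + 2(6) - 2(5) = -13 ✓
  (2) z = 5, target 5 ✓ (second branch holds)
  (3) z = 5, target 5 ✓ (second branch holds)
  (4) 5 < 6 ✓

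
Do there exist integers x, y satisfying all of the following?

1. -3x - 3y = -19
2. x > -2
No

Even the single constraint (-3x - 3y = -19) is infeasible over the integers.

  - -3x - 3y = -19: every term on the left is divisible by 3, so the LHS ≡ 0 (mod 3), but the RHS -19 is not — no integer solution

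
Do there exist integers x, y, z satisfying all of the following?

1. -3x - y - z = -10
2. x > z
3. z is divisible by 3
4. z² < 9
Yes

Take x = 1, y = 7, z = 0. Substituting into each constraint:
  (1) -3(1) + (-7) + 0 = -10 ✓
  (2) 1 > 0 ✓
  (3) 0 = 3 × 0, remainder 0 ✓
  (4) z² = (0)² = 0, and 0 < 9 ✓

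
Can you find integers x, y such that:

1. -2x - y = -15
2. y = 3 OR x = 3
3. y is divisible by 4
No

The full constraint system is jointly infeasible over the integers. Each constraint and what it forces:

  - -2x - y = -15: is a linear equation tying the variables together
  - y = 3 OR x = 3: forces a choice: either y = 3 or x = 3
  - y is divisible by 4: restricts y to multiples of 4

Modular obstruction: writing y = 4y', every remaining term of the linear equation is divisible by 2, so the left side is ≡ 0 (mod 2); but the right side -15 ≡ 1 (mod 2). No integers can satisfy it.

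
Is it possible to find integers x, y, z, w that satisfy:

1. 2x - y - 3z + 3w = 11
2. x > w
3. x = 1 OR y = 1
Yes

Take x = 1, y = 3, z = -4, w = 0. Substituting into each constraint:
  (1) 2(1) + (-3) - 3(-4) + 3(0) = 11 ✓
  (2) 1 > 0 ✓
  (3) x = 1, target 1 ✓ (first branch holds)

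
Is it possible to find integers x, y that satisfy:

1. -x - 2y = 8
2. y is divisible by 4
Yes

Take x = -8, y = 0. Substituting into each constraint:
  (1) 8 - 2(0) = 8 ✓
  (2) 0 = 4 × 0, remainder 0 ✓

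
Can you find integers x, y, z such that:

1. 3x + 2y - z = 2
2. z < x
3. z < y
Yes

Take x = 1, y = -2, z = -3. Substituting into each constraint:
  (1) 3(1) + 2(-2) + 3 = 2 ✓
  (2) -3 < 1 ✓
  (3) -3 < -2 ✓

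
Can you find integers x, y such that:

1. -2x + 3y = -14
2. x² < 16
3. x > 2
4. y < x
No

A contradictory subset is {-2x + 3y = -14, x² < 16, x > 2}. No integer assignment can satisfy these jointly:

  - -2x + 3y = -14: is a linear equation tying the variables together
  - x² < 16: restricts x to |x| ≤ 3
  - x > 2: bounds one variable relative to a constant

The bounds confine x to {3}. For each value, substitute into the equation:
  • x = 3: the equation gives 3y = -8, so y would not be an integer.
Every case fails, so no integer solution exists.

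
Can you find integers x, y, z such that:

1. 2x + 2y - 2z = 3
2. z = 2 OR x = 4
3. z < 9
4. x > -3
No

Even the single constraint (2x + 2y - 2z = 3) is infeasible over the integers.

  - 2x + 2y - 2z = 3: every term on the left is divisible by 2, so the LHS ≡ 0 (mod 2), but the RHS 3 is not — no integer solution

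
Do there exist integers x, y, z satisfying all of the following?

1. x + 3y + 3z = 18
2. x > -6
Yes

Take x = 0, y = 0, z = 6. Substituting into each constraint:
  (1) 0 + 3(0) + 3(6) = 18 ✓
  (2) 0 > -6 ✓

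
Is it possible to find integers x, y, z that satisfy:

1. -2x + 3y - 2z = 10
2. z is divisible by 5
Yes

Take x = -5, y = 0, z = 0. Substituting into each constraint:
  (1) -2(-5) + 3(0) - 2(0) = 10 ✓
  (2) 0 = 5 × 0, remainder 0 ✓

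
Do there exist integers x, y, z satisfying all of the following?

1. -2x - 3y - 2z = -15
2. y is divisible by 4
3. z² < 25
No

A contradictory subset is {-2x - 3y - 2z = -15, y is divisible by 4}. No integer assignment can satisfy these jointly:

  - -2x - 3y - 2z = -15: is a linear equation tying the variables together
  - y is divisible by 4: restricts y to multiples of 4

Modular obstruction: writing y = 4y', every remaining term of the linear equation is divisible by 2, so the left side is ≡ 0 (mod 2); but the right side -15 ≡ 1 (mod 2). No integers can satisfy it.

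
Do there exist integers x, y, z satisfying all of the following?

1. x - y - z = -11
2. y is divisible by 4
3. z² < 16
Yes

Take x = -11, y = 0, z = 0. Substituting into each constraint:
  (1) (-11) + 0 + 0 = -11 ✓
  (2) 0 = 4 × 0, remainder 0 ✓
  (3) z² = (0)² = 0, and 0 < 16 ✓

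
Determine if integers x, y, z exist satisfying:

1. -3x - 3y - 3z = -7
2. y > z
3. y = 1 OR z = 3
No

Even the single constraint (-3x - 3y - 3z = -7) is infeasible over the integers.

  - -3x - 3y - 3z = -7: every term on the left is divisible by 3, so the LHS ≡ 0 (mod 3), but the RHS -7 is not — no integer solution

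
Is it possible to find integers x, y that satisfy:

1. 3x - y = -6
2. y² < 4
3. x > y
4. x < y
No

A contradictory subset is {x > y, x < y}. No integer assignment can satisfy these jointly:

  - x > y: bounds one variable relative to another variable
  - x < y: bounds one variable relative to another variable

Direct contradiction: x > y and y > x cannot both hold.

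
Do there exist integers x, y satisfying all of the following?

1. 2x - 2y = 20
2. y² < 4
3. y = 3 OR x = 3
No

The full constraint system is jointly infeasible over the integers. Each constraint and what it forces:

  - 2x - 2y = 20: is a linear equation tying the variables together
  - y² < 4: restricts y to |y| ≤ 1
  - y = 3 OR x = 3: forces a choice: either y = 3 or x = 3

Split on the disjunction (y = 3 OR x = 3):
  • If y = 3: this contradicts y² < 4, which requires |y| ≤ 1.
  • If x = 3: the equation forces y = -7, but y² < 4 requires |y| ≤ 1.
Both branches are infeasible, so the system has no integer solution.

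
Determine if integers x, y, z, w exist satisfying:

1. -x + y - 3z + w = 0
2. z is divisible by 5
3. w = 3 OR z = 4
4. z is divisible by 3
Yes

Take x = -42, y = 0, z = 15, w = 3. Substituting into each constraint:
  (1) 42 + 0 - 3(15) + 3 = 0 ✓
  (2) 15 = 5 × 3, remainder 0 ✓
  (3) w = 3, target 3 ✓ (first branch holds)
  (4) 15 = 3 × 5, remainder 0 ✓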